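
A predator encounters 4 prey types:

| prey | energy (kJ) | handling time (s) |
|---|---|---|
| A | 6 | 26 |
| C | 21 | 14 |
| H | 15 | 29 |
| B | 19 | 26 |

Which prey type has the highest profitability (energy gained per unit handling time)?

C

Profitability E/h (kJ/s): A = 6/26 = 0.231, C = 21/14 = 1.5, H = 15/29 = 0.517, B = 19/26 = 0.731.
Ranked: C > B > H > A.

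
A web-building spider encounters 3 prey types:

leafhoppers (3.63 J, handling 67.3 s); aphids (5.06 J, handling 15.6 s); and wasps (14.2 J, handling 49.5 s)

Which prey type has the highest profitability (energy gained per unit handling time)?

aphids

Profitability E/h (J/s): leafhoppers = 3.63/67.3 = 0.0539, aphids = 5.06/15.6 = 0.324, wasps = 14.2/49.5 = 0.287.
Ranked: aphids > wasps > leafhoppers.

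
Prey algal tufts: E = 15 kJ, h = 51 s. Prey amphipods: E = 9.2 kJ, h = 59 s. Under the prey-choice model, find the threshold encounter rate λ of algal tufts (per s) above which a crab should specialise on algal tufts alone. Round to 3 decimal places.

0.022 per s

The zero-one rule: include amphipods iff E₂/h₂ > λE₁/(1+λh₁). Equality gives the switch point.
λE₁h₂ = E₂ + λE₂h₁ ⇒ λ = E₂/(E₁h₂ − E₂h₁) = 9.2/(885 − 469.2) = 0.02213 per s.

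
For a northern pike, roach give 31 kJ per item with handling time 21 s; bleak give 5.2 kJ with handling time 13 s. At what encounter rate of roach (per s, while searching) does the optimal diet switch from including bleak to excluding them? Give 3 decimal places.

0.018 per s

The zero-one rule: include bleak iff E₂/h₂ > λE₁/(1+λh₁). Equality gives the switch point.
λE₁h₂ = E₂ + λE₂h₁ ⇒ λ = E₂/(E₁h₂ − E₂h₁) = 5.2/(403 − 109.2) = 0.0177 per s.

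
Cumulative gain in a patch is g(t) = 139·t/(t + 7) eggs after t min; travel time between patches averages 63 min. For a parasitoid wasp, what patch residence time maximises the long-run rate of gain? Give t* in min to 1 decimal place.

Maximise g(t)/(T+t): set derivative to zero → g'(t)(T+t) = g(t).
g'(t) = 139·7/(t + 7)². Setting 139·7/(t+7)² = 139t/[(t+7)(63+t)] gives 7(63+t) = t(t+7), so t² = 7×63 = 441.
t* = √441 = 21 min.

21.0 min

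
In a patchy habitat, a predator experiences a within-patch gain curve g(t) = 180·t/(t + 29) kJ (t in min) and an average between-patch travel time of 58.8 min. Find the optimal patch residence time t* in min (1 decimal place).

41.3 min

Maximise g(t)/(T+t): set derivative to zero → g'(t)(T+t) = g(t).
g'(t) = 180·29/(t + 29)². Setting 180·29/(t+29)² = 180t/[(t+29)(58.8+t)] gives 29(58.8+t) = t(t+29), so t² = 29×58.8 = 1705.
t* = √1705 = 41.29 min.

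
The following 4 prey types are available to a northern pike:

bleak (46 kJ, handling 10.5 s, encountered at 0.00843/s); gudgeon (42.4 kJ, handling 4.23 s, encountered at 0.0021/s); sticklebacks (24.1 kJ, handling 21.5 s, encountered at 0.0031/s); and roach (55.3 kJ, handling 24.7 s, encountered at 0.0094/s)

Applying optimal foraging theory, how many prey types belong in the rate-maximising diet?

4

Profitabilities (E/h, kJ/s): gudgeon 10, bleak 4.38, roach 2.24, sticklebacks 1.12. Add prey in this order while the next type's profitability exceeds the intake rate on those already taken.
Rate on top 1: 0.08826. bleak: 4.38 > 0.08826 → include.
Rate on top 2: 0.4345. roach: 2.24 > 0.4345 → include.
Rate on top 3: 0.7496. sticklebacks: 1.12 > 0.7496 → include.
Optimal diet: gudgeon, bleak, roach, sticklebacks — 4 of 4 types.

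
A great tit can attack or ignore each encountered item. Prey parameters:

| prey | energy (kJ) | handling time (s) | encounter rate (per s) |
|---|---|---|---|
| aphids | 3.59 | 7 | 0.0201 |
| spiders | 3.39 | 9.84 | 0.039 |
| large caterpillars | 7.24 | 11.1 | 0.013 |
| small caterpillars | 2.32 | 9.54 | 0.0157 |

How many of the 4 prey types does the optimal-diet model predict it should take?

Profitabilities (E/h, kJ/s): large caterpillars 0.652, aphids 0.513, spiders 0.345, small caterpillars 0.243. Add prey in this order while the next type's profitability exceeds the intake rate on those already taken.
Rate on top 1: 0.08225. aphids: 0.513 > 0.08225 → include.
Rate on top 2: 0.1294. spiders: 0.345 > 0.1294 → include.
Rate on top 3: 0.1789. small caterpillars: 0.243 > 0.1789 → include.
Optimal diet: large caterpillars, aphids, spiders, small caterpillars — 4 of 4 types.

4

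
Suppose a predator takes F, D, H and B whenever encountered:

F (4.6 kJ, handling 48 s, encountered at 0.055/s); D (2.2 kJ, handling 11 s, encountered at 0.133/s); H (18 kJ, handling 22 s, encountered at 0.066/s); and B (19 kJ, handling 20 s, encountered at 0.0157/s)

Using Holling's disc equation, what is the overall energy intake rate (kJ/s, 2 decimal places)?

0.30 kJ/s

R = Σλ_iE_i / (1 + Σλ_ih_i)
Numerator: 0.055×4.6 + 0.133×2.2 + 0.066×18 + 0.0157×19 = 2.032
Denominator: 1 + 0.055×48 + 0.133×11 + 0.066×22 + 0.0157×20 = 6.869
R = 2.032/6.869 = 0.2958 kJ/s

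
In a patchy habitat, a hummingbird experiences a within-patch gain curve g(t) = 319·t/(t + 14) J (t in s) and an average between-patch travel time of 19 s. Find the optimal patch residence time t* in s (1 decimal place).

Optimal t* satisfies g'(t*) = g(t*)/(T + t*).
g'(t) = 319·14/(t + 14)². Setting 319·14/(t+14)² = 319t/[(t+14)(19+t)] gives 14(19+t) = t(t+14), so t² = 14×19 = 266.
t* = √266 = 16.31 s.

16.3 s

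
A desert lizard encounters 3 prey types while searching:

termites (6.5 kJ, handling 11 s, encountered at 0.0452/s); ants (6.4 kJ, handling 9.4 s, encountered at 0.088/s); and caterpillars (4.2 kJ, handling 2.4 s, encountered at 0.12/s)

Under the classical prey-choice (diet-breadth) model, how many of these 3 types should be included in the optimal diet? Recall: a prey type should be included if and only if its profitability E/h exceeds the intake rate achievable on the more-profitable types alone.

3

Rank by E/h (kJ/s): caterpillars 1.75, ants 0.681, termites 0.591. Include each in turn until the next type's E/h falls below the running intake rate.
Rate on top 1: 0.3913. ants: 0.681 > 0.3913 → include.
Rate on top 2: 0.5045. termites: 0.591 > 0.5045 → include.
Optimal diet: caterpillars, ants, termites — 3 of 3 types.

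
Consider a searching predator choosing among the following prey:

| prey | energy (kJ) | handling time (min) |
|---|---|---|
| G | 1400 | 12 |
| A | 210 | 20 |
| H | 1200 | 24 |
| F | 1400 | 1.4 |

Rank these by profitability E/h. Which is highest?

In descending order of E/h:
F: 1400/1.4 = 1e+03 kJ/min
G: 1400/12 = 117 kJ/min
H: 1200/24 = 50 kJ/min
A: 210/20 = 10.5 kJ/min

F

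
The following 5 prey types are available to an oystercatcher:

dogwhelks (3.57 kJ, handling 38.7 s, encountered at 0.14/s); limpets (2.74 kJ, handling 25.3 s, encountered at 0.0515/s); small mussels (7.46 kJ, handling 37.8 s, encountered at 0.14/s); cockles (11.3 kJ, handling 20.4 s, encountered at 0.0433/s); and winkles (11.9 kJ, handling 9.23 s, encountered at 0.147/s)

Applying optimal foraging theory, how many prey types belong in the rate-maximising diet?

Rank by E/h (kJ/s): winkles 1.29, cockles 0.554, small mussels 0.197, limpets 0.108, dogwhelks 0.0922. Include each in turn until the next type's E/h falls below the running intake rate.
Rate on top 1: 0.7422. cockles: 0.554 < 0.7422 → exclude; stop.
Optimal diet: winkles — 1 of 5 types.

1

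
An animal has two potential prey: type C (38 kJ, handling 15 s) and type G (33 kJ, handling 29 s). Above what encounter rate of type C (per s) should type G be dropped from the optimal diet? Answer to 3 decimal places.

0.054 per s

Drop type G once their profitability E₂/h₂ falls below the rate achievable on type C alone: E₂/h₂ = λE₁/(1 + λh₁).
Solve for λ: λE₁h₂ = E₂(1 + λh₁) → λ(E₁h₂ − E₂h₁) = E₂ → λ = E₂/(E₁h₂ − E₂h₁).
λ = 33/(38×29 − 33×15) = 33/607 = 0.05437 per s.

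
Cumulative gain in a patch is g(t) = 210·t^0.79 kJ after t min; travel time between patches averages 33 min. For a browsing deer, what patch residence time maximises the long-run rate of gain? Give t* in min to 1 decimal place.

Optimal t* satisfies g'(t*) = g(t*)/(T + t*).
g'(t) = 0.79·210·t^-0.21. Setting 0.79·210·t^-0.21 = 210·t^0.79/(33+t) gives 0.79(33+t) = t, so 0.21·t = 0.79×33.
t* = 0.79×33/0.21 = 124.1 min.

124.1 min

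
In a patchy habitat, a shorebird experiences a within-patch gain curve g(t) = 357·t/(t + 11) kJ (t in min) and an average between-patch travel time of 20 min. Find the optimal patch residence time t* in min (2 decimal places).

14.83 min

By the marginal value theorem, leave when the instantaneous gain rate g'(t) equals the habitat-wide average g(t)/(T + t).
g'(t) = 357·11/(t + 11)². Setting 357·11/(t+11)² = 357t/[(t+11)(20+t)] gives 11(20+t) = t(t+11), so t² = 11×20 = 220.
t* = √220 = 14.83 min.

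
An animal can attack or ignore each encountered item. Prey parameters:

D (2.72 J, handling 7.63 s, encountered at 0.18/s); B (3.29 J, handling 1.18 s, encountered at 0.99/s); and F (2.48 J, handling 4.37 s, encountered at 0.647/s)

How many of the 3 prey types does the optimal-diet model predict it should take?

Rank by E/h (J/s): B 2.79, F 0.568, D 0.356. Include each in turn until the next type's E/h falls below the running intake rate.
Rate on top 1: 1.502. F: 0.568 < 1.502 → exclude; stop.
Optimal diet: B — 1 of 3 types.

1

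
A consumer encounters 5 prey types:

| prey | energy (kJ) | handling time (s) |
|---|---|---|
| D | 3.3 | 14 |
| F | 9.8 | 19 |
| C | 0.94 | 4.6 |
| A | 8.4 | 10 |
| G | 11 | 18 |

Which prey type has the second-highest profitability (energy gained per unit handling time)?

In descending order of E/h:
A: 8.4/10 = 0.84 kJ/s
G: 11/18 = 0.611 kJ/s
F: 9.8/19 = 0.516 kJ/s
D: 3.3/14 = 0.236 kJ/s
C: 0.94/4.6 = 0.204 kJ/s

G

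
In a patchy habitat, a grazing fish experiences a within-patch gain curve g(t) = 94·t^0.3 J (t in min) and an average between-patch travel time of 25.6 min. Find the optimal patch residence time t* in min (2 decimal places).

Maximise g(t)/(T+t): set derivative to zero → g'(t)(T+t) = g(t).
g'(t) = 0.3·94·t^-0.7. Setting 0.3·94·t^-0.7 = 94·t^0.3/(25.6+t) gives 0.3(25.6+t) = t, so 0.70·t = 0.3×25.6.
t* = 0.3×25.6/0.70 = 10.97 min.

10.97 min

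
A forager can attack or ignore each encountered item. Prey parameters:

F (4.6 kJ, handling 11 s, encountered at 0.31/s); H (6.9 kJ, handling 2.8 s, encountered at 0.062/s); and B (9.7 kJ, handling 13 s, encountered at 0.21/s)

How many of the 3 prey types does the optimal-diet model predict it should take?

2

Profitabilities (E/h, kJ/s): H 2.46, B 0.746, F 0.418. Add prey in this order while the next type's profitability exceeds the intake rate on those already taken.
Rate on top 1: 0.3645. B: 0.746 > 0.3645 → include.
Rate on top 2: 0.6314. F: 0.418 < 0.6314 → exclude; stop.
Optimal diet: H, B — 2 of 3 types.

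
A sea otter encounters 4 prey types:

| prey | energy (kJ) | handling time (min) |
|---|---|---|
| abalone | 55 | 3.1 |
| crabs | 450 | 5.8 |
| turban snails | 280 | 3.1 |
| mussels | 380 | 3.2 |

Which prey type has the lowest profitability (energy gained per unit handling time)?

In descending order of E/h:
mussels: 380/3.2 = 119 kJ/min
turban snails: 280/3.1 = 90.3 kJ/min
crabs: 450/5.8 = 77.6 kJ/min
abalone: 55/3.1 = 17.7 kJ/min

abalone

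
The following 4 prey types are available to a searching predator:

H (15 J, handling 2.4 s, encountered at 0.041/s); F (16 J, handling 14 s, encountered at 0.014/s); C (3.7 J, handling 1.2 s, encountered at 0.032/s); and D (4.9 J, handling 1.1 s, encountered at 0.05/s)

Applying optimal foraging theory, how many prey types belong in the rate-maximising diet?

Rank by E/h (J/s): H 6.25, D 4.45, C 3.08, F 1.14. Include each in turn until the next type's E/h falls below the running intake rate.
Rate on top 1: 0.5599. D: 4.45 > 0.5599 → include.
Rate on top 2: 0.7456. C: 3.08 > 0.7456 → include.
Rate on top 3: 0.8209. F: 1.14 > 0.8209 → include.
Optimal diet: H, D, C, F — 4 of 4 types.

4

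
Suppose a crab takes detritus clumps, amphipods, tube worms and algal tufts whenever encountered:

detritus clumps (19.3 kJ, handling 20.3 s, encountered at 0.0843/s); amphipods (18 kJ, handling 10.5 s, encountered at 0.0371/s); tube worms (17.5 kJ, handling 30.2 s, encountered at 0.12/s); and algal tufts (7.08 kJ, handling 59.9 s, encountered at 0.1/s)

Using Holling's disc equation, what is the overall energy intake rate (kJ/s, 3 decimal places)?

0.401 kJ/s

R = Σλ_iE_i / (1 + Σλ_ih_i)
Numerator: 0.0843×19.3 + 0.0371×18 + 0.12×17.5 + 0.1×7.08 = 5.103
Denominator: 1 + 0.0843×20.3 + 0.0371×10.5 + 0.12×30.2 + 0.1×59.9 = 12.71
R = 5.103/12.71 = 0.4013 kJ/s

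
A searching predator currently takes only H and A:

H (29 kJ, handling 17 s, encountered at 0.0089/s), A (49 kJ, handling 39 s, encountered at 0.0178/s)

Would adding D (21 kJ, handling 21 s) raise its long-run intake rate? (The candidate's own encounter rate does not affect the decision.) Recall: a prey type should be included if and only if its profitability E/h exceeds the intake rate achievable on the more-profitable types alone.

Yes

Current rate: (0.0089×29 + 0.0178×49)/(1 + 0.0089×17 + 0.0178×39) = 0.6125 kJ/s.
D: E/h = 21/21 = 1 kJ/s.
1 > 0.6125, so adding D raises the average — include it.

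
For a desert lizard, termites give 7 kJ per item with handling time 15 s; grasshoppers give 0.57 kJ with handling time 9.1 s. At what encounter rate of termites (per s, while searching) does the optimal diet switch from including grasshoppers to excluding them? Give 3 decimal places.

The zero-one rule: include grasshoppers iff E₂/h₂ > λE₁/(1+λh₁). Equality gives the switch point.
λE₁h₂ = E₂ + λE₂h₁ ⇒ λ = E₂/(E₁h₂ − E₂h₁) = 0.57/(63.7 − 8.55) = 0.01034 per s.

0.010 per s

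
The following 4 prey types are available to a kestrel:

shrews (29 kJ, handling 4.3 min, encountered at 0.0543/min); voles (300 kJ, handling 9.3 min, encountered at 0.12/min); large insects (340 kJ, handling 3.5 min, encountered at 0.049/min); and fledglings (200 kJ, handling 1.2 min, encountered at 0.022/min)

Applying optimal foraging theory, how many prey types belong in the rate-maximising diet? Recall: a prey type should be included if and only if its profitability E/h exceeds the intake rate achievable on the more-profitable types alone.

E/h in descending order: fledglings 167, large insects 97.1, voles 32.3, shrews 6.74 kJ/min. The optimal diet is the largest prefix of this list for which every included type satisfies E_i/h_i > R on the types above it.
Rate on top 1: 4.287. large insects: 97.1 > 4.287 → include.
Rate on top 2: 17.58. voles: 32.3 > 17.58 → include.
Rate on top 3: 24.66. shrews: 6.74 < 24.66 → exclude; stop.
Optimal diet: fledglings, large insects, voles — 3 of 4 types.

3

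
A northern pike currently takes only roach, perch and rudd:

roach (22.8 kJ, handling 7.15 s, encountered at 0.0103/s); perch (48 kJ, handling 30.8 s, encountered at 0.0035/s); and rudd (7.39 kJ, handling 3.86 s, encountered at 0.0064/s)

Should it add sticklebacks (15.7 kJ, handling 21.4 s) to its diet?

Intake rate on the current diet: R = (0.0103×22.8 + 0.0035×48 + 0.0064×7.39) / (1 + 0.0103×7.15 + 0.0035×30.8 + 0.0064×3.86) = 0.4501/1.206 = 0.3732 kJ/s.
sticklebacks: E/h = 15.7/21.4 = 0.7336 kJ/s.
0.7336 > 0.3732, so adding sticklebacks raises the average — include it.

Yes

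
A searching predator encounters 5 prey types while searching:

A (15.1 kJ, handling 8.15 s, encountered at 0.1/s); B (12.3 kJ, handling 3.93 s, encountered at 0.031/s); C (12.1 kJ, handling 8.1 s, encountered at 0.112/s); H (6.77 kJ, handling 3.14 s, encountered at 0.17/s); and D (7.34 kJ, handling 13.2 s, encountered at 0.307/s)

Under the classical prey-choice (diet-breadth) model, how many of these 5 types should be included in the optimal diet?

Profitabilities (E/h, kJ/s): B 3.13, H 2.16, A 1.85, C 1.49, D 0.556. Add prey in this order while the next type's profitability exceeds the intake rate on those already taken.
Rate on top 1: 0.3399. H: 2.16 > 0.3399 → include.
Rate on top 2: 0.9254. A: 1.85 > 0.9254 → include.
Rate on top 3: 1.231. C: 1.49 > 1.231 → include.
Rate on top 4: 1.302. D: 0.556 < 1.302 → exclude; stop.
Optimal diet: B, H, A, C — 4 of 5 types.

4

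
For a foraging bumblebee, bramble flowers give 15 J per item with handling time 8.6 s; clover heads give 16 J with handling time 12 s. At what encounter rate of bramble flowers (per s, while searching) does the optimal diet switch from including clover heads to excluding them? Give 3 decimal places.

Drop clover heads once their profitability E₂/h₂ falls below the rate achievable on bramble flowers alone: E₂/h₂ = λE₁/(1 + λh₁).
Solve for λ: λE₁h₂ = E₂(1 + λh₁) → λ(E₁h₂ − E₂h₁) = E₂ → λ = E₂/(E₁h₂ − E₂h₁).
λ = 16/(15×12 − 16×8.6) = 16/42.4 = 0.3774 per s.

0.377 per s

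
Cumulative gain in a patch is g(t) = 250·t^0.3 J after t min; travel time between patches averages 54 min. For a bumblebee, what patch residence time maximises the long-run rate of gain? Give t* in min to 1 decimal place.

23.1 min

Maximise g(t)/(T+t): set derivative to zero → g'(t)(T+t) = g(t).
g'(t) = 0.3·250·t^-0.7. Setting 0.3·250·t^-0.7 = 250·t^0.3/(54+t) gives 0.3(54+t) = t, so 0.70·t = 0.3×54.
t* = 0.3×54/0.70 = 23.14 min.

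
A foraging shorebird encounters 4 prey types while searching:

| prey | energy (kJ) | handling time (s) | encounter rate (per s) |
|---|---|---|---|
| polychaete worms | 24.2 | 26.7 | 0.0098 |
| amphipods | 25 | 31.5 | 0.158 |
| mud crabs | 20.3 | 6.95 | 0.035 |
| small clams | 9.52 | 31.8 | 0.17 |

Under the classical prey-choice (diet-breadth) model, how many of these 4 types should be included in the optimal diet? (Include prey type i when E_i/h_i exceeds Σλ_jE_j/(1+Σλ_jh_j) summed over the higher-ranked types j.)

E/h in descending order: mud crabs 2.92, polychaete worms 0.906, amphipods 0.794, small clams 0.299 kJ/s. The optimal diet is the largest prefix of this list for which every included type satisfies E_i/h_i > R on the types above it.
Rate on top 1: 0.5715. polychaete worms: 0.906 > 0.5715 → include.
Rate on top 2: 0.6297. amphipods: 0.794 > 0.6297 → include.
Rate on top 3: 0.7556. small clams: 0.299 < 0.7556 → exclude; stop.
Optimal diet: mud crabs, polychaete worms, amphipods — 3 of 4 types.

3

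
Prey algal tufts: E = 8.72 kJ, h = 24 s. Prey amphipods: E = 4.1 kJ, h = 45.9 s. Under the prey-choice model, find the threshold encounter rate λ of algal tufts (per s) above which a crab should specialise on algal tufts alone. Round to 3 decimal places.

0.014 per s

The zero-one rule: include amphipods iff E₂/h₂ > λE₁/(1+λh₁). Equality gives the switch point.
λE₁h₂ = E₂ + λE₂h₁ ⇒ λ = E₂/(E₁h₂ − E₂h₁) = 4.1/(400.2 − 98.4) = 0.01358 per s.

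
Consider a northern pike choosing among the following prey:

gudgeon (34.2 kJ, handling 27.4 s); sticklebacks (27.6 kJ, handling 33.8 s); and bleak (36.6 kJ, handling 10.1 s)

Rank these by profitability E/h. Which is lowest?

sticklebacks

In descending order of E/h:
bleak: 36.6/10.1 = 3.62 kJ/s
gudgeon: 34.2/27.4 = 1.25 kJ/s
sticklebacks: 27.6/33.8 = 0.817 kJ/s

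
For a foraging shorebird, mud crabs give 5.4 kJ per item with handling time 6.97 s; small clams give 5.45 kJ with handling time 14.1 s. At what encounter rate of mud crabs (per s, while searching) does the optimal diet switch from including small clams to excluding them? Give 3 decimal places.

The zero-one rule: include small clams iff E₂/h₂ > λE₁/(1+λh₁). Equality gives the switch point.
λE₁h₂ = E₂ + λE₂h₁ ⇒ λ = E₂/(E₁h₂ − E₂h₁) = 5.45/(76.14 − 37.99) = 0.1428 per s.

0.143 per s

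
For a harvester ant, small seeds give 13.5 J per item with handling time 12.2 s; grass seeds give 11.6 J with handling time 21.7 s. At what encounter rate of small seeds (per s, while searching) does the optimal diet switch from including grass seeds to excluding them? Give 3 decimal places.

0.077 per s

The zero-one rule: include grass seeds iff E₂/h₂ > λE₁/(1+λh₁). Equality gives the switch point.
λE₁h₂ = E₂ + λE₂h₁ ⇒ λ = E₂/(E₁h₂ − E₂h₁) = 11.6/(292.9 − 141.5) = 0.0766 per s.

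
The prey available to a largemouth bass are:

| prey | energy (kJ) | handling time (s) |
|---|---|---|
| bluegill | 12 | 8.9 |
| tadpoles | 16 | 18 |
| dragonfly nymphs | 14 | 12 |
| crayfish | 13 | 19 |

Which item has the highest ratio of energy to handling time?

bluegill

In descending order of E/h:
bluegill: 12/8.9 = 1.35 kJ/s
dragonfly nymphs: 14/12 = 1.17 kJ/s
tadpoles: 16/18 = 0.889 kJ/s
crayfish: 13/19 = 0.684 kJ/s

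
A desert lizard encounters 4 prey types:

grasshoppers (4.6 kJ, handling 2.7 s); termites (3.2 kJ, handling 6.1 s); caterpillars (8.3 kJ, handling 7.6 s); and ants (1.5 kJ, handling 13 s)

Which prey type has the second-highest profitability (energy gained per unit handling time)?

caterpillars

In descending order of E/h:
grasshoppers: 4.6/2.7 = 1.7 kJ/s
caterpillars: 8.3/7.6 = 1.09 kJ/s
termites: 3.2/6.1 = 0.525 kJ/s
ants: 1.5/13 = 0.115 kJ/s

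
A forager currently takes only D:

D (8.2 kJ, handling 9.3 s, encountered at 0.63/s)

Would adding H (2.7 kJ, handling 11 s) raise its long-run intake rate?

On D alone, R = ΣλE/(1+Σλh) = 5.166/6.859 = 0.7532 kJ/s.
H: E/h = 2.7/11 = 0.2455 kJ/s.
0.2455 < 0.7532, so adding H would lower the average — exclude it.

No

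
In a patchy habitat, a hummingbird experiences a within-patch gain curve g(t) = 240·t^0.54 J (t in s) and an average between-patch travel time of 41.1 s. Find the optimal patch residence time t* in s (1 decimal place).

Maximise g(t)/(T+t): set derivative to zero → g'(t)(T+t) = g(t).
g'(t) = 0.54·240·t^-0.46. Setting 0.54·240·t^-0.46 = 240·t^0.54/(41.1+t) gives 0.54(41.1+t) = t, so 0.46·t = 0.54×41.1.
t* = 0.54×41.1/0.46 = 48.25 s.

48.2 s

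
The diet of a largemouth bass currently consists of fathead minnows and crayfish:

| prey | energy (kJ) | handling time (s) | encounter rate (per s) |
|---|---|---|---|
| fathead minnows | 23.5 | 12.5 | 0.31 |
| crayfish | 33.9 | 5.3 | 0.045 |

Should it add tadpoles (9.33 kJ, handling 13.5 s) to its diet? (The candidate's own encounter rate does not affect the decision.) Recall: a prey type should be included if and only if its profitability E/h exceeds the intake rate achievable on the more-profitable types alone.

Current rate: (0.31×23.5 + 0.045×33.9)/(1 + 0.31×12.5 + 0.045×5.3) = 1.723 kJ/s.
Profitability of tadpoles: 9.33/13.5 = 0.6911 kJ/s.
Since 0.6911 < R, time spent handling tadpoles is better spent searching.

No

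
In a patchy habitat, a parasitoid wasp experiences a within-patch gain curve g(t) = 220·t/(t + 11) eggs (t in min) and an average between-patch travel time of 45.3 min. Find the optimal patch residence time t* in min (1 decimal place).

22.3 min

Optimal t* satisfies g'(t*) = g(t*)/(T + t*).
g'(t) = 220·11/(t + 11)². Setting 220·11/(t+11)² = 220t/[(t+11)(45.3+t)] gives 11(45.3+t) = t(t+11), so t² = 11×45.3 = 498.3.
t* = √498.3 = 22.32 min.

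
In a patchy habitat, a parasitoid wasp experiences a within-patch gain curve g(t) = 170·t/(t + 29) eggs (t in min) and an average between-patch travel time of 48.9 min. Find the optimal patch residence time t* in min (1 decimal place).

Maximise g(t)/(T+t): set derivative to zero → g'(t)(T+t) = g(t).
g'(t) = 170·29/(t + 29)². Setting 170·29/(t+29)² = 170t/[(t+29)(48.9+t)] gives 29(48.9+t) = t(t+29), so t² = 29×48.9 = 1418.
t* = √1418 = 37.66 min.

37.7 min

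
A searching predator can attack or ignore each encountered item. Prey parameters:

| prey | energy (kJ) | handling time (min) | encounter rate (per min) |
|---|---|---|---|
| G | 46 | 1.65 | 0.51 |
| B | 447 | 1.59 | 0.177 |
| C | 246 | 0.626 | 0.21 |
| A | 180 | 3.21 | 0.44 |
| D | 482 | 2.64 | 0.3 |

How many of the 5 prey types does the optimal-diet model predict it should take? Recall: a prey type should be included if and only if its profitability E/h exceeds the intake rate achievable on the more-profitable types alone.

Rank by E/h (kJ/min): C 393, B 281, D 183, A 56.1, G 27.9. Include each in turn until the next type's E/h falls below the running intake rate.
Rate on top 1: 45.66. B: 281 > 45.66 → include.
Rate on top 2: 92.56. D: 183 > 92.56 → include.
Rate on top 3: 124.9. A: 56.1 < 124.9 → exclude; stop.
Optimal diet: C, B, D — 3 of 5 types.

3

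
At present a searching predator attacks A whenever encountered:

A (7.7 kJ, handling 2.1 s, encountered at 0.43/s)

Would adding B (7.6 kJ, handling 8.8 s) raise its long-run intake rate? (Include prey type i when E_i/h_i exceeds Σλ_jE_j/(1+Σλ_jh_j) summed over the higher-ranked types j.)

No

Current rate: (0.43×7.7)/(1 + 0.43×2.1) = 1.74 kJ/s.
B: E/h = 7.6/8.8 = 0.8636 kJ/s.
Since 0.8636 < R, time spent handling B is better spent searching.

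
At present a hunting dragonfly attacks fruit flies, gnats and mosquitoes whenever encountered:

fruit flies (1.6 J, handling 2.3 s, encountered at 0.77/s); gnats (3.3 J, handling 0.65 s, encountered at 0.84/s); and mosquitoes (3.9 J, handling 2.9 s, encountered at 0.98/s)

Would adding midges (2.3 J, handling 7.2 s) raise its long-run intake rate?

No

Current rate: (0.77×1.6 + 0.84×3.3 + 0.98×3.9)/(1 + 0.77×2.3 + 0.84×0.65 + 0.98×2.9) = 1.271 J/s.
midges: E/h = 2.3/7.2 = 0.3194 J/s.
0.3194 < 1.271, so adding midges would lower the average — exclude it.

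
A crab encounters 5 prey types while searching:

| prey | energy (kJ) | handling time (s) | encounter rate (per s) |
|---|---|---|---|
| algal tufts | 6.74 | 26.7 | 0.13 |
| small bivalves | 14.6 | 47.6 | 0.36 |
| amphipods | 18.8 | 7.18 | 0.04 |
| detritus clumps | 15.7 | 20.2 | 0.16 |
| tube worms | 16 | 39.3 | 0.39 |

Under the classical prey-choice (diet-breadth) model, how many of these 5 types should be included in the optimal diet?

Profitabilities (E/h, kJ/s): amphipods 2.62, detritus clumps 0.777, tube worms 0.407, small bivalves 0.307, algal tufts 0.252. Add prey in this order while the next type's profitability exceeds the intake rate on those already taken.
Rate on top 1: 0.5842. detritus clumps: 0.777 > 0.5842 → include.
Rate on top 2: 0.7223. tube worms: 0.407 < 0.7223 → exclude; stop.
Optimal diet: amphipods, detritus clumps — 2 of 5 types.

2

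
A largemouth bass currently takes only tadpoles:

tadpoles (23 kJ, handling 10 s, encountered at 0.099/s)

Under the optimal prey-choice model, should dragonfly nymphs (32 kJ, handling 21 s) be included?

Yes

Current rate: (0.099×23)/(1 + 0.099×10) = 1.144 kJ/s.
Profitability of dragonfly nymphs: 32/21 = 1.524 kJ/s.
Since 1.524 > R, including dragonfly nymphs increases the long-run rate.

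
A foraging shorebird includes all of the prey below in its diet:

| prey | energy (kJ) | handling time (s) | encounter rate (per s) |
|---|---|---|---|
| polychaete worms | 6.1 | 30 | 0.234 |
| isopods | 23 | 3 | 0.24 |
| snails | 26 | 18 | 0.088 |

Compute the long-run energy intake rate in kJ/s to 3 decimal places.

R = (0.234×6.1 + 0.24×23 + 0.088×26) / (1 + 0.234×30 + 0.24×3 + 0.088×18) = 9.235/10.32 = 0.8946 kJ/s.

0.895 kJ/s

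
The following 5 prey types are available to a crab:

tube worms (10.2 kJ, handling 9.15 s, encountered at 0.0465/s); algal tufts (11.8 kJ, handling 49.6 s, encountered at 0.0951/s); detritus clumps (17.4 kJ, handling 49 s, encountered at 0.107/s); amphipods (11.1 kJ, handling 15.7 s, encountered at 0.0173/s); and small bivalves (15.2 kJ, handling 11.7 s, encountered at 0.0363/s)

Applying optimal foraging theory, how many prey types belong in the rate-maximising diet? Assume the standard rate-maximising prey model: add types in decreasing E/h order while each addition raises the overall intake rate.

3

Rank by E/h (kJ/s): small bivalves 1.3, tube worms 1.11, amphipods 0.707, detritus clumps 0.355, algal tufts 0.238. Include each in turn until the next type's E/h falls below the running intake rate.
Rate on top 1: 0.3873. tube worms: 1.11 > 0.3873 → include.
Rate on top 2: 0.5546. amphipods: 0.707 > 0.5546 → include.
Rate on top 3: 0.5741. detritus clumps: 0.355 < 0.5741 → exclude; stop.
Optimal diet: small bivalves, tube worms, amphipods — 3 of 5 types.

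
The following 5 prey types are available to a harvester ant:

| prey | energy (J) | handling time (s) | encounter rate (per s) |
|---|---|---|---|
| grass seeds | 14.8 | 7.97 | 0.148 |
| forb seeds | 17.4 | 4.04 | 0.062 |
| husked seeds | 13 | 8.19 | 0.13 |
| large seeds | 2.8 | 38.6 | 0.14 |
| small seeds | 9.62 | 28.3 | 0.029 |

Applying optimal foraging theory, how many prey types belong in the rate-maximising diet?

3

Profitabilities (E/h, J/s): forb seeds 4.31, grass seeds 1.86, husked seeds 1.59, small seeds 0.34, large seeds 0.0725. Add prey in this order while the next type's profitability exceeds the intake rate on those already taken.
Rate on top 1: 0.8627. grass seeds: 1.86 > 0.8627 → include.
Rate on top 2: 1.345. husked seeds: 1.59 > 1.345 → include.
Rate on top 3: 1.419. small seeds: 0.34 < 1.419 → exclude; stop.
Optimal diet: forb seeds, grass seeds, husked seeds — 3 of 5 types.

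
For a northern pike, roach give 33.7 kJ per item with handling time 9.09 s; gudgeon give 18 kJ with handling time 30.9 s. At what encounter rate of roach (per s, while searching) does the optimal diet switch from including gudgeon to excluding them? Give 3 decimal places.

Drop gudgeon once their profitability E₂/h₂ falls below the rate achievable on roach alone: E₂/h₂ = λE₁/(1 + λh₁).
Solve for λ: λE₁h₂ = E₂(1 + λh₁) → λ(E₁h₂ − E₂h₁) = E₂ → λ = E₂/(E₁h₂ − E₂h₁).
λ = 18/(33.7×30.9 − 18×9.09) = 18/877.7 = 0.02051 per s.

0.021 per s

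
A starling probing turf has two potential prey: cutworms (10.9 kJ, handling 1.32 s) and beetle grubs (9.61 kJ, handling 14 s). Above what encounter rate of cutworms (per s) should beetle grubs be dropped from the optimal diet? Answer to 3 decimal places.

0.069 per s

At the threshold, the rate on cutworms alone equals the profitability of beetle grubs: λ·10.9/(1 + λ·1.32) = 9.61/14 = 0.6864.
Rearranging, λ(10.9 − 0.6864×1.32) = 0.6864, so λ = 0.6864/9.994 = 0.06868 per s.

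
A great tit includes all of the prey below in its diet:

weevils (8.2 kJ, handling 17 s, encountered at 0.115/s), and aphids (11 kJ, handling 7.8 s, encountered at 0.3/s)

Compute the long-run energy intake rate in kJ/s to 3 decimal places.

R = (0.115×8.2 + 0.3×11) / (1 + 0.115×17 + 0.3×7.8) = 4.243/5.295 = 0.8013 kJ/s.

0.801 kJ/s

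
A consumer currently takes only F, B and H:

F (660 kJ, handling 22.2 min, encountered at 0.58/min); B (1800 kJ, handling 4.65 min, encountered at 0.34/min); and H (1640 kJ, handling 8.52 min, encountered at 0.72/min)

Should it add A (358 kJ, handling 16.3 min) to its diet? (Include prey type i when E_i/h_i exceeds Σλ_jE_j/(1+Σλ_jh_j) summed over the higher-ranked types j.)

No

Intake rate on the current diet: R = (0.58×660 + 0.34×1800 + 0.72×1640) / (1 + 0.58×22.2 + 0.34×4.65 + 0.72×8.52) = 2176/21.59 = 100.8 kJ/min.
Profitability of A: 358/16.3 = 21.96 kJ/min.
Since 21.96 < R, time spent handling A is better spent searching.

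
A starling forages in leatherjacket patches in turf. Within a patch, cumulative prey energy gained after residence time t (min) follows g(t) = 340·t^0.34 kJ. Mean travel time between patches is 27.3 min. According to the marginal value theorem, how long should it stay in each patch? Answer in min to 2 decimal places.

By the marginal value theorem, leave when the instantaneous gain rate g'(t) equals the habitat-wide average g(t)/(T + t).
g'(t) = 0.34·340·t^-0.66. Setting 0.34·340·t^-0.66 = 340·t^0.34/(27.3+t) gives 0.34(27.3+t) = t, so 0.66·t = 0.34×27.3.
t* = 0.34×27.3/0.66 = 14.06 min.

14.06 min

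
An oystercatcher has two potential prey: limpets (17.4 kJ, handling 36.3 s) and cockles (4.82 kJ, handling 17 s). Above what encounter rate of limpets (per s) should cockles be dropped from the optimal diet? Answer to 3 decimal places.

0.040 per s

Drop cockles once their profitability E₂/h₂ falls below the rate achievable on limpets alone: E₂/h₂ = λE₁/(1 + λh₁).
Solve for λ: λE₁h₂ = E₂(1 + λh₁) → λ(E₁h₂ − E₂h₁) = E₂ → λ = E₂/(E₁h₂ − E₂h₁).
λ = 4.82/(17.4×17 − 4.82×36.3) = 4.82/120.8 = 0.03989 per s.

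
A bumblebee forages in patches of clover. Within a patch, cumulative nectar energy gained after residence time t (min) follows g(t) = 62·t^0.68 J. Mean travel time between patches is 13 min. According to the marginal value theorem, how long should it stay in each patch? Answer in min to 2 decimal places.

Optimal t* satisfies g'(t*) = g(t*)/(T + t*).
g'(t) = 0.68·62·t^-0.32. Setting 0.68·62·t^-0.32 = 62·t^0.68/(13+t) gives 0.68(13+t) = t, so 0.32·t = 0.68×13.
t* = 0.68×13/0.32 = 27.63 min.

27.63 min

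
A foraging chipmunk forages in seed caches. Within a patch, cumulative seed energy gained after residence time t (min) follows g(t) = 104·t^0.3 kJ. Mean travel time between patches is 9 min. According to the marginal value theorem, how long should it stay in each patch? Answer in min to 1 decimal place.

Optimal t* satisfies g'(t*) = g(t*)/(T + t*).
g'(t) = 0.3·104·t^-0.7. Setting 0.3·104·t^-0.7 = 104·t^0.3/(9+t) gives 0.3(9+t) = t, so 0.70·t = 0.3×9.
t* = 0.3×9/0.70 = 3.857 min.

3.9 min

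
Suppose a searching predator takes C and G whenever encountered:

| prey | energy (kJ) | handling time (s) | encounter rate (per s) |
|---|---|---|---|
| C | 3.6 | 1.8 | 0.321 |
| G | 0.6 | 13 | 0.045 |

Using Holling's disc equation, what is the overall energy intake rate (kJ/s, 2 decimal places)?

R = Σλ_iE_i / (1 + Σλ_ih_i)
Numerator: 0.321×3.6 + 0.045×0.6 = 1.183
Denominator: 1 + 0.321×1.8 + 0.045×13 = 2.163
R = 1.183/2.163 = 0.5468 kJ/s

0.55 kJ/s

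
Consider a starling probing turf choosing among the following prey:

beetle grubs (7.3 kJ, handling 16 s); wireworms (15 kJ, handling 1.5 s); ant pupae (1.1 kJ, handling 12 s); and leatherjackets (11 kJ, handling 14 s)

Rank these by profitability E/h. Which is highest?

Profitability E/h (kJ/s): beetle grubs = 7.3/16 = 0.456, wireworms = 15/1.5 = 10, ant pupae = 1.1/12 = 0.0917, leatherjackets = 11/14 = 0.786.
Ranked: wireworms > leatherjackets > beetle grubs > ant pupae.

wireworms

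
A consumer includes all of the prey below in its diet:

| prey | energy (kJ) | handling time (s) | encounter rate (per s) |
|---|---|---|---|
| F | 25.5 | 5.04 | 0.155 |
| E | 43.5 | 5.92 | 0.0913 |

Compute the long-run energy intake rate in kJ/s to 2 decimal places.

R = Σλ_iE_i / (1 + Σλ_ih_i)
Numerator: 0.155×25.5 + 0.0913×43.5 = 7.924
Denominator: 1 + 0.155×5.04 + 0.0913×5.92 = 2.322
R = 7.924/2.322 = 3.413 kJ/s

3.41 kJ/s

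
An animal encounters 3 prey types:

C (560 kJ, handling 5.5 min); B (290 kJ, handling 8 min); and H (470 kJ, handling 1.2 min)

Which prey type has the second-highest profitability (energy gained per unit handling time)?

Profitability E/h (kJ/min): C = 560/5.5 = 102, B = 290/8 = 36.2, H = 470/1.2 = 392.
Ranked: H > C > B.

C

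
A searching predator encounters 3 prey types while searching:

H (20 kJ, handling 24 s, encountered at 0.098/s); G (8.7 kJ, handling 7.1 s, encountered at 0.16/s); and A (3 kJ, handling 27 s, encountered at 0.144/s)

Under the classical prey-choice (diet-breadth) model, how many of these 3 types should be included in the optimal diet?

2

E/h in descending order: G 1.23, H 0.833, A 0.111 kJ/s. The optimal diet is the largest prefix of this list for which every included type satisfies E_i/h_i > R on the types above it.
Rate on top 1: 0.6517. H: 0.833 > 0.6517 → include.
Rate on top 2: 0.7469. A: 0.111 < 0.7469 → exclude; stop.
Optimal diet: G, H — 2 of 3 types.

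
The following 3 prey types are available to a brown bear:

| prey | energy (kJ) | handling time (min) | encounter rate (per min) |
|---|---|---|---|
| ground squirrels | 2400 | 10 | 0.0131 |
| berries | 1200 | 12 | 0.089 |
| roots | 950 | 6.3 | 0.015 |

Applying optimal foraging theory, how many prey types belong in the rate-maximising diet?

3

Rank by E/h (kJ/min): ground squirrels 240, roots 151, berries 100. Include each in turn until the next type's E/h falls below the running intake rate.
Rate on top 1: 27.8. roots: 151 > 27.8 → include.
Rate on top 2: 37.28. berries: 100 > 37.28 → include.
Optimal diet: ground squirrels, roots, berries — 3 of 3 types.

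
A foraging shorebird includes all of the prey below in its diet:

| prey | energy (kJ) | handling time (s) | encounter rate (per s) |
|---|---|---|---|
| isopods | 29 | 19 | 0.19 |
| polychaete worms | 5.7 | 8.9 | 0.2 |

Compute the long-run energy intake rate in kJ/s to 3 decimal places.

1.041 kJ/s

R = Σλ_iE_i / (1 + Σλ_ih_i)
Numerator: 0.19×29 + 0.2×5.7 = 6.65
Denominator: 1 + 0.19×19 + 0.2×8.9 = 6.39
R = 6.65/6.39 = 1.041 kJ/s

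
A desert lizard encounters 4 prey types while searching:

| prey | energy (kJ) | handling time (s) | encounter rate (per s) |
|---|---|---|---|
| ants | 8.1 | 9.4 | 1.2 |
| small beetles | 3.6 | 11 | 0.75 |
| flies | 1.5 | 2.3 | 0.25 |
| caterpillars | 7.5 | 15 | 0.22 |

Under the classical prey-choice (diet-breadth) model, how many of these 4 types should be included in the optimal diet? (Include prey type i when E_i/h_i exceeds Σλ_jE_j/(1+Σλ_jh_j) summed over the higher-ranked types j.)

Profitabilities (E/h, kJ/s): ants 0.862, flies 0.652, caterpillars 0.5, small beetles 0.327. Add prey in this order while the next type's profitability exceeds the intake rate on those already taken.
Rate on top 1: 0.7915. flies: 0.652 < 0.7915 → exclude; stop.
Optimal diet: ants — 1 of 4 types.

1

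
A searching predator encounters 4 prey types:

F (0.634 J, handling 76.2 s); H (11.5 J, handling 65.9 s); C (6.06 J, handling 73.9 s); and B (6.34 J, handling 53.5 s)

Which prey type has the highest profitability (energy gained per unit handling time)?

H

In descending order of E/h:
H: 11.5/65.9 = 0.175 J/s
B: 6.34/53.5 = 0.119 J/s
C: 6.06/73.9 = 0.082 J/s
F: 0.634/76.2 = 0.00832 J/s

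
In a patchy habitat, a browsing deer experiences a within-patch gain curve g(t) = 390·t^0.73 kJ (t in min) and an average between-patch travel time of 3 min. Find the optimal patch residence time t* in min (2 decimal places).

8.11 min

By the marginal value theorem, leave when the instantaneous gain rate g'(t) equals the habitat-wide average g(t)/(T + t).
g'(t) = 0.73·390·t^-0.27. Setting 0.73·390·t^-0.27 = 390·t^0.73/(3+t) gives 0.73(3+t) = t, so 0.27·t = 0.73×3.
t* = 0.73×3/0.27 = 8.111 min.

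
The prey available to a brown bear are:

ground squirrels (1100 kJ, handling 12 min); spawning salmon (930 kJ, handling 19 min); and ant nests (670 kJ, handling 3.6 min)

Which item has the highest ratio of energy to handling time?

In descending order of E/h:
ant nests: 670/3.6 = 186 kJ/min
ground squirrels: 1100/12 = 91.7 kJ/min
spawning salmon: 930/19 = 48.9 kJ/min

ant nests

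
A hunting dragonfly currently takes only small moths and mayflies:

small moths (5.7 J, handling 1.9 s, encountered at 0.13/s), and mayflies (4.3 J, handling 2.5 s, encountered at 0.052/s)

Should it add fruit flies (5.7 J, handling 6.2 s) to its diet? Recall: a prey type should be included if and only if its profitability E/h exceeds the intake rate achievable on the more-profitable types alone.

Yes

Intake rate on the current diet: R = (0.13×5.7 + 0.052×4.3) / (1 + 0.13×1.9 + 0.052×2.5) = 0.9646/1.377 = 0.7005 J/s.
fruit flies: E/h = 5.7/6.2 = 0.9194 J/s.
0.9194 > 0.7005, so adding fruit flies raises the average — include it.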